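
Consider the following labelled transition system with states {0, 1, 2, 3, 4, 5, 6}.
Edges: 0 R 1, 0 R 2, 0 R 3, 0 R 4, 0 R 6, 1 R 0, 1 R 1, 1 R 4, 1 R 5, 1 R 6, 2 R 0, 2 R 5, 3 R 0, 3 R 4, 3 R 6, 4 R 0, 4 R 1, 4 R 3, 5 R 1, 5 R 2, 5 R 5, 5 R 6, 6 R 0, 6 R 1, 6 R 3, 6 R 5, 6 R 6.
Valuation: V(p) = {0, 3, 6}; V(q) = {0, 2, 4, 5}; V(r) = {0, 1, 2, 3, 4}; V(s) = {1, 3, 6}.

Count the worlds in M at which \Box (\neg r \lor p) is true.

1

Let φ = \Box (\neg r \lor p). Evaluate φ at each world:
  0 (successors {1, 2, 3, 4, 6}): φ is false.
  1 (successors {0, 1, 4, 5, 6}): φ is false.
  2 (successors {0, 5}): φ is true.
  3 (successors {0, 4, 6}): φ is false.
  4 (successors {0, 1, 3}): φ is false.
  5 (successors {1, 2, 5, 6}): φ is false.
  6 (successors {0, 1, 3, 5, 6}): φ is false.
For instance, at 6:
  At 6: \Box (\neg r \lor p) requires \neg r \lor p at every successor {0, 1, 3, 5, 6}.
    \neg r \lor p fails at 1, so \Box (\neg r \lor p) is false at 6.
Satisfying worlds: {2}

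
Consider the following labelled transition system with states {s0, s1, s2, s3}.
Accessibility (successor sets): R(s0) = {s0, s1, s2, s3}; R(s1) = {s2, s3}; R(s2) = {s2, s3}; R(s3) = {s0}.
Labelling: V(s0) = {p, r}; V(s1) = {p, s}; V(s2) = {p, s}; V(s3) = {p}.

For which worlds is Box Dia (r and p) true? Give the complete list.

s3

Let φ = Box Dia (r and p). Evaluate φ at each world:
  s0 (successors {s0, s1, s2, s3}): φ is false.
  s1 (successors {s2, s3}): φ is false.
  s2 (successors {s2, s3}): φ is false.
  s3 (successors {s0}): φ is true.
For instance, at s0:
  At s0: Box Dia (r and p) requires Dia (r and p) at every successor {s0, s1, s2, s3}.
    Dia (r and p) fails at s1, so Box Dia (r and p) is false at s0.
      At s1: Dia (r and p) requires r and p at some successor in {s2, s3}.
        At s2: r and p is false.
        At s3: r and p is false.
      So Dia (r and p) is false at s1.
Satisfying worlds: {s3}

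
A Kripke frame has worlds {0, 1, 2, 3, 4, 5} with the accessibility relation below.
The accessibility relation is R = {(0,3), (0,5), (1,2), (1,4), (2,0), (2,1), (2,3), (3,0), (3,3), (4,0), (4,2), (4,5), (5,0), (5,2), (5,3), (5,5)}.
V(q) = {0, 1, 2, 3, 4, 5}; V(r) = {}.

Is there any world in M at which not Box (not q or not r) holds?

Recall that Box ψ holds at a world iff ψ holds at every accessible world, and Dia ψ holds iff ψ holds at some accessible world.
Let φ = not Box (not q or not r). Evaluate φ at each world:
  0 (successors {3, 5}): φ is false.
  1 (successors {2, 4}): φ is false.
  2 (successors {0, 1, 3}): φ is false.
  3 (successors {0, 3}): φ is false.
  4 (successors {0, 2, 5}): φ is false.
  5 (successors {0, 2, 3, 5}): φ is false.
For instance, at 2:
  At 2: Box (not q or not r) is true, so not Box (not q or not r) is false.
    At 2: Box (not q or not r) requires not q or not r at every successor {0, 1, 3}.
      At 0: not q or not r is true.
      At 1: not q or not r is true.
      At 3: not q or not r is true.
    So Box (not q or not r) is true at 2.

No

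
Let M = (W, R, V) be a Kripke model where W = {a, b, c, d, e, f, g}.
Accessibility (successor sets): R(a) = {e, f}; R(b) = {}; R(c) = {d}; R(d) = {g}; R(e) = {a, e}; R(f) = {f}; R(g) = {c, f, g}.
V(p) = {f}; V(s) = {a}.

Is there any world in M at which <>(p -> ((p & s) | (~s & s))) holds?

Yes

Let φ = <>(p -> ((p & s) | (~s & s))). Evaluate φ at each world:
  a (successors {e, f}): φ is true.
  b (successors ∅): φ is false.
  c (successors {d}): φ is true.
  d (successors {g}): φ is true.
  e (successors {a, e}): φ is true.
  f (successors {f}): φ is false.
  g (successors {c, f, g}): φ is true.
Detail at a (witness):
  At a: <>(p -> ((p & s) | (~s & s))) requires p -> ((p & s) | (~s & s)) at some successor in {e, f}.
    p -> ((p & s) | (~s & s)) holds at e, so <>(p -> ((p & s) | (~s & s))) is true at a.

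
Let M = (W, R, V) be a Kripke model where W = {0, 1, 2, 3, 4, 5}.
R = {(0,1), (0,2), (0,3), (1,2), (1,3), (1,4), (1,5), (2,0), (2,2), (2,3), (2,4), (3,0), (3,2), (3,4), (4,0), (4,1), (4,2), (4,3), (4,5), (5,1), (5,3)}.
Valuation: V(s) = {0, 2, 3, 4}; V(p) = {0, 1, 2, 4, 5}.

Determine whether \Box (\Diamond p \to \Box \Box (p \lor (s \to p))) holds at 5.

No

At 5: \Box (\Diamond p \to \Box \Box (p \lor (s \to p))) requires \Diamond p \to \Box \Box (p \lor (s \to p)) at every successor {1, 3}.
  \Diamond p \to \Box \Box (p \lor (s \to p)) fails at 1, so \Box (\Diamond p \to \Box \Box (p \lor (s \to p))) is false at 5.
    At 1: \Diamond p is true, \Box \Box (p \lor (s \to p)) is false, so \Diamond p \to \Box \Box (p \lor (s \to p)) is false.
      At 1: \Diamond p requires p at some successor in {2, 3, 4, 5}.
        p holds at 2, so \Diamond p is true at 1.
      At 1: \Box \Box (p \lor (s \to p)) requires \Box (p \lor (s \to p)) at every successor {2, 3, 4, 5}.
        \Box (p \lor (s \to p)) fails at 2, so \Box \Box (p \lor (s \to p)) is false at 1.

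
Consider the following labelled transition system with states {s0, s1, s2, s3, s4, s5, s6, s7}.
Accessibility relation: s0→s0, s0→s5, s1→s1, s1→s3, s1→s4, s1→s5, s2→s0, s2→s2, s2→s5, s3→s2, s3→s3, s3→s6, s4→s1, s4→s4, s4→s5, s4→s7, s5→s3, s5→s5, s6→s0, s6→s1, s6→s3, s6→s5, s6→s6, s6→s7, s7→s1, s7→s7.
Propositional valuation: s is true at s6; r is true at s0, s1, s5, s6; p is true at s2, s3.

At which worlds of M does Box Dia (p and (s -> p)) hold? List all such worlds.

s3, s5

Let φ = Box Dia (p and (s -> p)). Evaluate φ at each world:
  s0 (successors {s0, s5}): φ is false.
  s1 (successors {s1, s3, s4, s5}): φ is false.
  s2 (successors {s0, s2, s5}): φ is false.
  s3 (successors {s2, s3, s6}): φ is true.
  s4 (successors {s1, s4, s5, s7}): φ is false.
  s5 (successors {s3, s5}): φ is true.
  s6 (successors {s0, s1, s3, s5, s6, s7}): φ is false.
  s7 (successors {s1, s7}): φ is false.
For instance, at s2:
  At s2: Box Dia (p and (s -> p)) requires Dia (p and (s -> p)) at every successor {s0, s2, s5}.
    Dia (p and (s -> p)) fails at s0, so Box Dia (p and (s -> p)) is false at s2.
      At s0: Dia (p and (s -> p)) requires p and (s -> p) at some successor in {s0, s5}.
        At s0: p and (s -> p) is false.
        At s5: p and (s -> p) is false.
      So Dia (p and (s -> p)) is false at s0.
Satisfying worlds: {s3, s5}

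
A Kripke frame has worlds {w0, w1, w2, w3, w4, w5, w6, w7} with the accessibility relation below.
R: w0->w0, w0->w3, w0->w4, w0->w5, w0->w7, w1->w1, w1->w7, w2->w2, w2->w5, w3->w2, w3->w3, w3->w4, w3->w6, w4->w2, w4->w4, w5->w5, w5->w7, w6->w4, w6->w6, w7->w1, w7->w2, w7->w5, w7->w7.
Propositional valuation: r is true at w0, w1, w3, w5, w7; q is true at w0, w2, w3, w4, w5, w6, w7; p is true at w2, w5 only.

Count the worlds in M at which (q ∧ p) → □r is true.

Let φ = (q ∧ p) → □r. Evaluate φ at each world:
  w0 (successors {w0, w3, w4, w5, w7}): φ is true.
  w1 (successors {w1, w7}): φ is true.
  w2 (successors {w2, w5}): φ is false.
  w3 (successors {w2, w3, w4, w6}): φ is true.
  w4 (successors {w2, w4}): φ is true.
  w5 (successors {w5, w7}): φ is true.
  w6 (successors {w4, w6}): φ is true.
  w7 (successors {w1, w2, w5, w7}): φ is true.
For instance, at w2:
  At w2: q ∧ p is true, □r is false, so (q ∧ p) → □r is false.
    At w2: □r requires r at every successor {w2, w5}.
      r fails at w2, so □r is false at w2.
Satisfying worlds: {w0, w1, w3, w4, w5, w6, w7}

7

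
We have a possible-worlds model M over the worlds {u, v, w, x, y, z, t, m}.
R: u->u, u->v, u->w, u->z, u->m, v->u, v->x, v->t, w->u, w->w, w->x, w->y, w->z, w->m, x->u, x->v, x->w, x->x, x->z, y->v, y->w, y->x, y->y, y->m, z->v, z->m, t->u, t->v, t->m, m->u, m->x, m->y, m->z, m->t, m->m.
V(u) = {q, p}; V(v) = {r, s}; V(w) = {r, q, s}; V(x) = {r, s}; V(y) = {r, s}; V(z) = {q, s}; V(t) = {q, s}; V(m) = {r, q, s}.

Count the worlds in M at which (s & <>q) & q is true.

Let φ = (s & <>q) & q. Evaluate φ at each world:
  u (successors {u, v, w, z, m}): φ is false.
  v (successors {u, x, t}): φ is false.
  w (successors {u, w, x, y, z, m}): φ is true.
  x (successors {u, v, w, x, z}): φ is false.
  y (successors {v, w, x, y, m}): φ is false.
  z (successors {v, m}): φ is true.
  t (successors {u, v, m}): φ is true.
  m (successors {u, x, y, z, t, m}): φ is true.
For instance, at m:
  At m: s & <>q is true, q is true, so (s & <>q) & q is true.
    At m: s is true, <>q is true, so s & <>q is true.
      At m: <>q requires q at some successor in {u, x, y, z, t, m}.
        q holds at u, so <>q is true at m.
Satisfying worlds: {w, z, t, m}

4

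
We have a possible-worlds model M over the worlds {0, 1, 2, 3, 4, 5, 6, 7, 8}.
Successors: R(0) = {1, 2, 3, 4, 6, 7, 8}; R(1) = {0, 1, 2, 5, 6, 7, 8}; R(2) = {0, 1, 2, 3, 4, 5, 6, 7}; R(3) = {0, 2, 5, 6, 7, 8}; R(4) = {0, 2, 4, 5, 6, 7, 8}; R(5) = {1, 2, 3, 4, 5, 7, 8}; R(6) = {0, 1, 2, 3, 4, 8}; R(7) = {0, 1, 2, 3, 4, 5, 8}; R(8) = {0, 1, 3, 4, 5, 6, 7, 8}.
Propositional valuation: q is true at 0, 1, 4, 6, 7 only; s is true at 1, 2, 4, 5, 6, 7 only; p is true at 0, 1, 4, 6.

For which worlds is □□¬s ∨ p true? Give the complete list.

Let φ = □□¬s ∨ p. Evaluate φ at each world:
  0 (successors {1, 2, 3, 4, 6, 7, 8}): φ is true.
  1 (successors {0, 1, 2, 5, 6, 7, 8}): φ is true.
  2 (successors {0, 1, 2, 3, 4, 5, 6, 7}): φ is false.
  3 (successors {0, 2, 5, 6, 7, 8}): φ is false.
  4 (successors {0, 2, 4, 5, 6, 7, 8}): φ is true.
  5 (successors {1, 2, 3, 4, 5, 7, 8}): φ is false.
  6 (successors {0, 1, 2, 3, 4, 8}): φ is true.
  7 (successors {0, 1, 2, 3, 4, 5, 8}): φ is false.
  8 (successors {0, 1, 3, 4, 5, 6, 7, 8}): φ is false.
For instance, at 7:
  At 7: □□¬s is false, p is false, so □□¬s ∨ p is false.
    At 7: □□¬s requires □¬s at every successor {0, 1, 2, 3, 4, 5, 8}.
      □¬s fails at 0, so □□¬s is false at 7.
Satisfying worlds: {0, 1, 4, 6}

0, 1, 4, 6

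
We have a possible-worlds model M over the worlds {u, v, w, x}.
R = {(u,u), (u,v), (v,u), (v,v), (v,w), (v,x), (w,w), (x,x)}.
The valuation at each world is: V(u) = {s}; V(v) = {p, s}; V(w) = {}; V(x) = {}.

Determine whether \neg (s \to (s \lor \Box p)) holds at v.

Recall that \Box ψ holds at a world iff ψ holds at every accessible world, and \Diamond ψ holds iff ψ holds at some accessible world.
At v: s \to (s \lor \Box p) is true, so \neg (s \to (s \lor \Box p)) is false.
  At v: s is true, s \lor \Box p is true, so s \to (s \lor \Box p) is true.
    At v: s is true, \Box p is false, so s \lor \Box p is true.
      At v: \Box p requires p at every successor {u, v, w, x}.
        p fails at u, so \Box p is false at v.

No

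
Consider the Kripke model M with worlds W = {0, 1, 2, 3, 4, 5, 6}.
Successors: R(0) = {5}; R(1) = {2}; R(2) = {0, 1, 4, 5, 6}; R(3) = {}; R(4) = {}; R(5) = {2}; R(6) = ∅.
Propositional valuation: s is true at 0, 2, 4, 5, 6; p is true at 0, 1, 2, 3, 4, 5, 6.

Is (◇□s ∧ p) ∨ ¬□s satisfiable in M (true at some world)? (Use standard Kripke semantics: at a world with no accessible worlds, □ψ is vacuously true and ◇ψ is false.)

Yes

Let φ = (◇□s ∧ p) ∨ ¬□s. Evaluate φ at each world:
  0 (successors {5}): φ is true.
  1 (successors {2}): φ is false.
  2 (successors {0, 1, 4, 5, 6}): φ is true.
  3 (successors ∅): φ is false.
  4 (successors ∅): φ is false.
  5 (successors {2}): φ is false.
  6 (successors ∅): φ is false.
Detail at 0 (witness):
  At 0: ◇□s ∧ p is true, ¬□s is false, so (◇□s ∧ p) ∨ ¬□s is true.
    At 0: ◇□s is true, p is true, so ◇□s ∧ p is true.
      At 0: ◇□s requires □s at some successor in {5}.
        □s holds at 5, so ◇□s is true at 0.
    At 0: □s is true, so ¬□s is false.
      At 0: □s requires s at every successor {5}.
        At 5: s is true.
      So □s is true at 0.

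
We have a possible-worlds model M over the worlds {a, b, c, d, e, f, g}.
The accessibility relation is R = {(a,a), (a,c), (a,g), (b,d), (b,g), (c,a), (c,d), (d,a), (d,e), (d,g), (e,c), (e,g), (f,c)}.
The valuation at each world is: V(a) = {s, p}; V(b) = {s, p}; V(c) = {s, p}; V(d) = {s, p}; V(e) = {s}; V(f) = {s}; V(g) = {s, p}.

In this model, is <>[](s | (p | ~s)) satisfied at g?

At g: no accessible worlds, so <>[](s | (p | ~s)) is false.

No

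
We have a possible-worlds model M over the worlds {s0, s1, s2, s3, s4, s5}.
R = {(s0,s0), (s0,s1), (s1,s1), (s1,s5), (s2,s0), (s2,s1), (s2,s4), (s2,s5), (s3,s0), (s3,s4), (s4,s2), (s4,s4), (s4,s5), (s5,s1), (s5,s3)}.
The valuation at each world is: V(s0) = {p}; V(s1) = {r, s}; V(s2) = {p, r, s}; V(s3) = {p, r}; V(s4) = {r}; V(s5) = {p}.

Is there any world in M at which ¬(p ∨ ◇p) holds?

Let φ = ¬(p ∨ ◇p). Evaluate φ at each world:
  s0 (successors {s0, s1}): φ is false.
  s1 (successors {s1, s5}): φ is false.
  s2 (successors {s0, s1, s4, s5}): φ is false.
  s3 (successors {s0, s4}): φ is false.
  s4 (successors {s2, s4, s5}): φ is false.
  s5 (successors {s1, s3}): φ is false.
For instance, at s5:
  At s5: p ∨ ◇p is true, so ¬(p ∨ ◇p) is false.
    At s5: p is true, ◇p is true, so p ∨ ◇p is true.
      At s5: ◇p requires p at some successor in {s1, s3}.
        p holds at s3, so ◇p is true at s5.

No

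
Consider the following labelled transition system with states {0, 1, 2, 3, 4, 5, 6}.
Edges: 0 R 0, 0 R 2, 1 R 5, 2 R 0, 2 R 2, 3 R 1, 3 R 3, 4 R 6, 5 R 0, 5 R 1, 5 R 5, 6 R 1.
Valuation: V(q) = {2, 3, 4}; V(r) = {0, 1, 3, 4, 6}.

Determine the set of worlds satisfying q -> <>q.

0, 1, 2, 3, 5, 6

Let φ = q -> <>q. Evaluate φ at each world:
  0 (successors {0, 2}): φ is true.
  1 (successors {5}): φ is true.
  2 (successors {0, 2}): φ is true.
  3 (successors {1, 3}): φ is true.
  4 (successors {6}): φ is false.
  5 (successors {0, 1, 5}): φ is true.
  6 (successors {1}): φ is true.
For instance, at 2:
  At 2: q is true, <>q is true, so q -> <>q is true.
    At 2: <>q requires q at some successor in {0, 2}.
      q holds at 2, so <>q is true at 2.
Satisfying worlds: {0, 1, 2, 3, 5, 6}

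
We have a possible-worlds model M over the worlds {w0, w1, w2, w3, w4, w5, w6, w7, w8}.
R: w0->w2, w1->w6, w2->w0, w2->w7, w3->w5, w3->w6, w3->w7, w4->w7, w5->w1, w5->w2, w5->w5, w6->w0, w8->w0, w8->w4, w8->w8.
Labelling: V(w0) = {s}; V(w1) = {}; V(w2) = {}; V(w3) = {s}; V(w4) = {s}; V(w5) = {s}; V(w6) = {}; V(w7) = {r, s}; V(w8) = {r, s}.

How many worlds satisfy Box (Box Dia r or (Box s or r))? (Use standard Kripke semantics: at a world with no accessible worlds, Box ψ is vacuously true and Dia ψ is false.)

7

Let φ = Box (Box Dia r or (Box s or r)). Evaluate φ at each world:
  w0 (successors {w2}): φ is true.
  w1 (successors {w6}): φ is true.
  w2 (successors {w0, w7}): φ is true.
  w3 (successors {w5, w6, w7}): φ is false.
  w4 (successors {w7}): φ is true.
  w5 (successors {w1, w2, w5}): φ is false.
  w6 (successors {w0}): φ is true.
  w7 (successors ∅): φ is true.
  w8 (successors {w0, w4, w8}): φ is true.
For instance, at w3:
  At w3: Box (Box Dia r or (Box s or r)) requires Box Dia r or (Box s or r) at every successor {w5, w6, w7}.
    Box Dia r or (Box s or r) fails at w5, so Box (Box Dia r or (Box s or r)) is false at w3.
      At w5: Box Dia r is false, Box s or r is false, so Box Dia r or (Box s or r) is false.
Satisfying worlds: {w0, w1, w2, w4, w6, w7, w8}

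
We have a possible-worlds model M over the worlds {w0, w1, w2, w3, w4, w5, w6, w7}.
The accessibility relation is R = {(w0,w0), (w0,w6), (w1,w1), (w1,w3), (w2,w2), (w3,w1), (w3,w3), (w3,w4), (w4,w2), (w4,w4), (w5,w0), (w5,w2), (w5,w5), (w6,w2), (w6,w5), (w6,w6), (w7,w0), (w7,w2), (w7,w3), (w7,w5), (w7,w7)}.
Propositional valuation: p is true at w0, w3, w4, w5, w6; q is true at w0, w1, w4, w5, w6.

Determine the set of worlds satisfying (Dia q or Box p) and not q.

Recall that Box ψ holds at a world iff ψ holds at every accessible world, and Dia ψ holds iff ψ holds at some accessible world.
Let φ = (Dia q or Box p) and not q. Evaluate φ at each world:
  w0 (successors {w0, w6}): φ is false.
  w1 (successors {w1, w3}): φ is false.
  w2 (successors {w2}): φ is false.
  w3 (successors {w1, w3, w4}): φ is true.
  w4 (successors {w2, w4}): φ is false.
  w5 (successors {w0, w2, w5}): φ is false.
  w6 (successors {w2, w5, w6}): φ is false.
  w7 (successors {w0, w2, w3, w5, w7}): φ is true.
For instance, at w6:
  At w6: Dia q or Box p is true, not q is false, so (Dia q or Box p) and not q is false.
    At w6: Dia q is true, Box p is false, so Dia q or Box p is true.
      At w6: Dia q requires q at some successor in {w2, w5, w6}.
        q holds at w5, so Dia q is true at w6.
      At w6: Box p requires p at every successor {w2, w5, w6}.
        p fails at w2, so Box p is false at w6.
Satisfying worlds: {w3, w7}

w3, w7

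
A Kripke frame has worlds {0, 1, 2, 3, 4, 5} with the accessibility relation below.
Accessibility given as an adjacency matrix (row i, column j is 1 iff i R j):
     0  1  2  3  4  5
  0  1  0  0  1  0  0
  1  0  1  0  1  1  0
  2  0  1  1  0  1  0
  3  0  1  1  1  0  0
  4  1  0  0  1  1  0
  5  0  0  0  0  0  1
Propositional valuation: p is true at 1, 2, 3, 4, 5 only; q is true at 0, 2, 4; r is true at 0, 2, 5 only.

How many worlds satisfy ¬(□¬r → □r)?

Let φ = ¬(□¬r → □r). Evaluate φ at each world:
  0 (successors {0, 3}): φ is false.
  1 (successors {1, 3, 4}): φ is true.
  2 (successors {1, 2, 4}): φ is false.
  3 (successors {1, 2, 3}): φ is false.
  4 (successors {0, 3, 4}): φ is false.
  5 (successors {5}): φ is false.
For instance, at 1:
  At 1: □¬r → □r is false, so ¬(□¬r → □r) is true.
    At 1: □¬r is true, □r is false, so □¬r → □r is false.
      At 1: □¬r requires ¬r at every successor {1, 3, 4}.
        At 1: ¬r is true.
        At 3: ¬r is true.
        At 4: ¬r is true.
      So □¬r is true at 1.
      At 1: □r requires r at every successor {1, 3, 4}.
        r fails at 1, so □r is false at 1.
Satisfying worlds: {1}

1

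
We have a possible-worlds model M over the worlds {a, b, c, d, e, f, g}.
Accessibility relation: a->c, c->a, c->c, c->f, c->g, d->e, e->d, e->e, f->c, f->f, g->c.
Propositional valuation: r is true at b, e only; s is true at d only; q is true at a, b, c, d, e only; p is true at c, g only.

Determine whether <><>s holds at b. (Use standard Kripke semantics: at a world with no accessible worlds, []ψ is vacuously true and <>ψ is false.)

Recall that <>ψ holds at a world iff ψ holds at some accessible world.
At b: no accessible worlds, so <><>s is false.

No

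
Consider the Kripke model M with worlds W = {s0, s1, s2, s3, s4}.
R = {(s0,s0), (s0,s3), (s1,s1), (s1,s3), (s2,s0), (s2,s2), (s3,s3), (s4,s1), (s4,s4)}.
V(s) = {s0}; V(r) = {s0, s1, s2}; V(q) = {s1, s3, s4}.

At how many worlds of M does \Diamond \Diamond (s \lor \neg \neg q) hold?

Recall that \Diamond ψ holds at a world iff ψ holds at some accessible world.
Let φ = \Diamond \Diamond (s \lor \neg \neg q). Evaluate φ at each world:
  s0 (successors {s0, s3}): φ is true.
  s1 (successors {s1, s3}): φ is true.
  s2 (successors {s0, s2}): φ is true.
  s3 (successors {s3}): φ is true.
  s4 (successors {s1, s4}): φ is true.
For instance, at s0:
  At s0: \Diamond \Diamond (s \lor \neg \neg q) requires \Diamond (s \lor \neg \neg q) at some successor in {s0, s3}.
    \Diamond (s \lor \neg \neg q) holds at s0, so \Diamond \Diamond (s \lor \neg \neg q) is true at s0.
      At s0: \Diamond (s \lor \neg \neg q) requires s \lor \neg \neg q at some successor in {s0, s3}.
        s \lor \neg \neg q holds at s0, so \Diamond (s \lor \neg \neg q) is true at s0.
Satisfying worlds: {s0, s1, s2, s3, s4}

5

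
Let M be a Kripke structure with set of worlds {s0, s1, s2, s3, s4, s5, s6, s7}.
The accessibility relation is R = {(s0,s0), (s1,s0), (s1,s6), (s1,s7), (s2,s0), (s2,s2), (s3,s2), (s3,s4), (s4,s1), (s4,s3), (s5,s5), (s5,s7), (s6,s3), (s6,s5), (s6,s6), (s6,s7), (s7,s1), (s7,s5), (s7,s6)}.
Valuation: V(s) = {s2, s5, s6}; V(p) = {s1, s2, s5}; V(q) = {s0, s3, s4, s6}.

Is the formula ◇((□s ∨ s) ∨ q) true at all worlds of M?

Yes

Let φ = ◇((□s ∨ s) ∨ q). Evaluate φ at each world:
  s0 (successors {s0}): φ is true.
  s1 (successors {s0, s6, s7}): φ is true.
  s2 (successors {s0, s2}): φ is true.
  s3 (successors {s2, s4}): φ is true.
  s4 (successors {s1, s3}): φ is true.
  s5 (successors {s5, s7}): φ is true.
  s6 (successors {s3, s5, s6, s7}): φ is true.
  s7 (successors {s1, s5, s6}): φ is true.
For instance, at s1:
  At s1: ◇((□s ∨ s) ∨ q) requires (□s ∨ s) ∨ q at some successor in {s0, s6, s7}.
    (□s ∨ s) ∨ q holds at s0, so ◇((□s ∨ s) ∨ q) is true at s1.
      At s0: □s ∨ s is false, q is true, so (□s ∨ s) ∨ q is true.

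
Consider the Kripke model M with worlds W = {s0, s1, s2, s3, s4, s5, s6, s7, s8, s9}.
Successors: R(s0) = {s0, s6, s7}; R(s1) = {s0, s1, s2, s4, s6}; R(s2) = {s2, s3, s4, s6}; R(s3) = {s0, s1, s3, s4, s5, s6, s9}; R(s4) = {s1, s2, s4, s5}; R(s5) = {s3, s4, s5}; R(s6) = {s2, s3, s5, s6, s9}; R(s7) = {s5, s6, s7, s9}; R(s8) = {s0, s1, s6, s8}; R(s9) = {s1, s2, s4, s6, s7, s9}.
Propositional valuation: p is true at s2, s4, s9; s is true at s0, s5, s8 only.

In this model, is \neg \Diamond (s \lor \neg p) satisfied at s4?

No

At s4: \Diamond (s \lor \neg p) is true, so \neg \Diamond (s \lor \neg p) is false.
  At s4: \Diamond (s \lor \neg p) requires s \lor \neg p at some successor in {s1, s2, s4, s5}.
    s \lor \neg p holds at s1, so \Diamond (s \lor \neg p) is true at s4.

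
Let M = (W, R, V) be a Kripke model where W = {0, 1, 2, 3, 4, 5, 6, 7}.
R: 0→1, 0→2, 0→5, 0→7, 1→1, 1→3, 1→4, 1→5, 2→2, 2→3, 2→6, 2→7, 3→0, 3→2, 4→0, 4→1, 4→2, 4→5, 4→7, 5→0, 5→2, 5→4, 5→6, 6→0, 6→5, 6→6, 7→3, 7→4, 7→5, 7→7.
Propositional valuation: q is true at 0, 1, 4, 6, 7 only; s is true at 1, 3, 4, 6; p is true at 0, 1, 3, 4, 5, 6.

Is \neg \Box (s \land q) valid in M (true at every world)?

Recall that \Box ψ holds at a world iff ψ holds at every accessible world, and \Diamond ψ holds iff ψ holds at some accessible world.
Let φ = \neg \Box (s \land q). Evaluate φ at each world:
  0 (successors {1, 2, 5, 7}): φ is true.
  1 (successors {1, 3, 4, 5}): φ is true.
  2 (successors {2, 3, 6, 7}): φ is true.
  3 (successors {0, 2}): φ is true.
  4 (successors {0, 1, 2, 5, 7}): φ is true.
  5 (successors {0, 2, 4, 6}): φ is true.
  6 (successors {0, 5, 6}): φ is true.
  7 (successors {3, 4, 5, 7}): φ is true.
For instance, at 3:
  At 3: \Box (s \land q) is false, so \neg \Box (s \land q) is true.
    At 3: \Box (s \land q) requires s \land q at every successor {0, 2}.
      s \land q fails at 0, so \Box (s \land q) is false at 3.

Yes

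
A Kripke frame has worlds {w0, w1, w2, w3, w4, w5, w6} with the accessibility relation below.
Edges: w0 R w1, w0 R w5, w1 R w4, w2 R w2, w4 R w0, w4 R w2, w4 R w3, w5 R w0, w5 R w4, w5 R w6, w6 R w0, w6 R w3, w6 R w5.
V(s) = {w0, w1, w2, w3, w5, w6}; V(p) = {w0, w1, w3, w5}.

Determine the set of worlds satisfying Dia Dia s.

Let φ = Dia Dia s. Evaluate φ at each world:
  w0 (successors {w1, w5}): φ is true.
  w1 (successors {w4}): φ is true.
  w2 (successors {w2}): φ is true.
  w3 (successors ∅): φ is false.
  w4 (successors {w0, w2, w3}): φ is true.
  w5 (successors {w0, w4, w6}): φ is true.
  w6 (successors {w0, w3, w5}): φ is true.
For instance, at w0:
  At w0: Dia Dia s requires Dia s at some successor in {w1, w5}.
    Dia s holds at w5, so Dia Dia s is true at w0.
      At w5: Dia s requires s at some successor in {w0, w4, w6}.
        s holds at w0, so Dia s is true at w5.
Satisfying worlds: {w0, w1, w2, w4, w5, w6}

w0, w1, w2, w4, w5, w6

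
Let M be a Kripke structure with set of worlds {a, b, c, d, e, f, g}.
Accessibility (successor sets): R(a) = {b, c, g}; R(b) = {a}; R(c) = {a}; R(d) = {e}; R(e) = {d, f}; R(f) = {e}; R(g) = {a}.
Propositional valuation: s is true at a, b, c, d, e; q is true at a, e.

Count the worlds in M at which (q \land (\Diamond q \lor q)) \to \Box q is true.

5

Let φ = (q \land (\Diamond q \lor q)) \to \Box q. Evaluate φ at each world:
  a (successors {b, c, g}): φ is false.
  b (successors {a}): φ is true.
  c (successors {a}): φ is true.
  d (successors {e}): φ is true.
  e (successors {d, f}): φ is false.
  f (successors {e}): φ is true.
  g (successors {a}): φ is true.
For instance, at g:
  At g: q \land (\Diamond q \lor q) is false, \Box q is true, so (q \land (\Diamond q \lor q)) \to \Box q is true.
    At g: q is false, \Diamond q \lor q is true, so q \land (\Diamond q \lor q) is false.
      At g: \Diamond q is true, q is false, so \Diamond q \lor q is true.
    At g: \Box q requires q at every successor {a}.
      At a: q is true.
    So \Box q is true at g.
Satisfying worlds: {b, c, d, f, g}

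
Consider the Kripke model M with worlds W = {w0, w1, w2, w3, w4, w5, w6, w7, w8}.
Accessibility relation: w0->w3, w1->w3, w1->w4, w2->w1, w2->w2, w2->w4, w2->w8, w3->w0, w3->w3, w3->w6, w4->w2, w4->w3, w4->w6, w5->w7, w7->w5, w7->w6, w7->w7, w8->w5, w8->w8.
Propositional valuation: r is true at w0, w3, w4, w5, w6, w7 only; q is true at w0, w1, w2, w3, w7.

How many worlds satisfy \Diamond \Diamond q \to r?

Let φ = \Diamond \Diamond q \to r. Evaluate φ at each world:
  w0 (successors {w3}): φ is true.
  w1 (successors {w3, w4}): φ is false.
  w2 (successors {w1, w2, w4, w8}): φ is false.
  w3 (successors {w0, w3, w6}): φ is true.
  w4 (successors {w2, w3, w6}): φ is true.
  w5 (successors {w7}): φ is true.
  w6 (successors ∅): φ is true.
  w7 (successors {w5, w6, w7}): φ is true.
  w8 (successors {w5, w8}): φ is false.
For instance, at w0:
  At w0: \Diamond \Diamond q is true, r is true, so \Diamond \Diamond q \to r is true.
    At w0: \Diamond \Diamond q requires \Diamond q at some successor in {w3}.
      \Diamond q holds at w3, so \Diamond \Diamond q is true at w0.
Satisfying worlds: {w0, w3, w4, w5, w6, w7}

6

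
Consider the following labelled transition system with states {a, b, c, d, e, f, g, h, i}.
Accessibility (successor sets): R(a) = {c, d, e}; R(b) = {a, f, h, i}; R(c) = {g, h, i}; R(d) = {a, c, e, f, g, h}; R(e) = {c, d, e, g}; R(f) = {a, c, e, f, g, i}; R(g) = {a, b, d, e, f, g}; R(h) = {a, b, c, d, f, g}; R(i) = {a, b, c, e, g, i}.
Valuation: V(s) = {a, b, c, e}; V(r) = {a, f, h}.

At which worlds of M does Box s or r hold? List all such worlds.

a, f, h

Recall that Box ψ holds at a world iff ψ holds at every accessible world, and Dia ψ holds iff ψ holds at some accessible world.
Let φ = Box s or r. Evaluate φ at each world:
  a (successors {c, d, e}): φ is true.
  b (successors {a, f, h, i}): φ is false.
  c (successors {g, h, i}): φ is false.
  d (successors {a, c, e, f, g, h}): φ is false.
  e (successors {c, d, e, g}): φ is false.
  f (successors {a, c, e, f, g, i}): φ is true.
  g (successors {a, b, d, e, f, g}): φ is false.
  h (successors {a, b, c, d, f, g}): φ is true.
  i (successors {a, b, c, e, g, i}): φ is false.
For instance, at d:
  At d: Box s is false, r is false, so Box s or r is false.
    At d: Box s requires s at every successor {a, c, e, f, g, h}.
      s fails at f, so Box s is false at d.
Satisfying worlds: {a, f, h}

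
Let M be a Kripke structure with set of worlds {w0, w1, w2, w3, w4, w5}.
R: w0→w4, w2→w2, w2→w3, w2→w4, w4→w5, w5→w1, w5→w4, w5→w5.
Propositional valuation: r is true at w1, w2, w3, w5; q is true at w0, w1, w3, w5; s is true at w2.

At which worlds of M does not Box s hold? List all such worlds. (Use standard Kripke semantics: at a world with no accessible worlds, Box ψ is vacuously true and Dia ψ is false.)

w0, w2, w4, w5

Let φ = not Box s. Evaluate φ at each world:
  w0 (successors {w4}): φ is true.
  w1 (successors ∅): φ is false.
  w2 (successors {w2, w3, w4}): φ is true.
  w3 (successors ∅): φ is false.
  w4 (successors {w5}): φ is true.
  w5 (successors {w1, w4, w5}): φ is true.
For instance, at w2:
  At w2: Box s is false, so not Box s is true.
    At w2: Box s requires s at every successor {w2, w3, w4}.
      s fails at w3, so Box s is false at w2.
Satisfying worlds: {w0, w2, w4, w5}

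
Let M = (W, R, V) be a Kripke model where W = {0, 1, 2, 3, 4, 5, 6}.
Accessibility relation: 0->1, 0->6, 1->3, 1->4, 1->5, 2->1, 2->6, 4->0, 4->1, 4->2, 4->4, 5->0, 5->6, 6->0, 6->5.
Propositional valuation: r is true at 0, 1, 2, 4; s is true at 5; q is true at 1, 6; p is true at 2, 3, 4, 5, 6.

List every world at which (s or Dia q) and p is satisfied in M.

2, 4, 5

Recall that Dia ψ holds at a world iff ψ holds at some accessible world.
Let φ = (s or Dia q) and p. Evaluate φ at each world:
  0 (successors {1, 6}): φ is false.
  1 (successors {3, 4, 5}): φ is false.
  2 (successors {1, 6}): φ is true.
  3 (successors ∅): φ is false.
  4 (successors {0, 1, 2, 4}): φ is true.
  5 (successors {0, 6}): φ is true.
  6 (successors {0, 5}): φ is false.
For instance, at 4:
  At 4: s or Dia q is true, p is true, so (s or Dia q) and p is true.
    At 4: s is false, Dia q is true, so s or Dia q is true.
      At 4: Dia q requires q at some successor in {0, 1, 2, 4}.
        q holds at 1, so Dia q is true at 4.
Satisfying worlds: {2, 4, 5}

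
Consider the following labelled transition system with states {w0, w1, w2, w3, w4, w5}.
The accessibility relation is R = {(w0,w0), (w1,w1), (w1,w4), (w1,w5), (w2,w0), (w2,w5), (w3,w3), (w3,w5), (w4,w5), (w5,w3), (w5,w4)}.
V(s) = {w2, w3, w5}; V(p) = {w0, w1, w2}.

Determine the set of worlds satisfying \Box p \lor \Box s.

Recall that \Box ψ holds at a world iff ψ holds at every accessible world, and \Diamond ψ holds iff ψ holds at some accessible world.
Let φ = \Box p \lor \Box s. Evaluate φ at each world:
  w0 (successors {w0}): φ is true.
  w1 (successors {w1, w4, w5}): φ is false.
  w2 (successors {w0, w5}): φ is false.
  w3 (successors {w3, w5}): φ is true.
  w4 (successors {w5}): φ is true.
  w5 (successors {w3, w4}): φ is false.
For instance, at w1:
  At w1: \Box p is false, \Box s is false, so \Box p \lor \Box s is false.
    At w1: \Box p requires p at every successor {w1, w4, w5}.
      p fails at w4, so \Box p is false at w1.
    At w1: \Box s requires s at every successor {w1, w4, w5}.
      s fails at w1, so \Box s is false at w1.
Satisfying worlds: {w0, w3, w4}

w0, w3, w4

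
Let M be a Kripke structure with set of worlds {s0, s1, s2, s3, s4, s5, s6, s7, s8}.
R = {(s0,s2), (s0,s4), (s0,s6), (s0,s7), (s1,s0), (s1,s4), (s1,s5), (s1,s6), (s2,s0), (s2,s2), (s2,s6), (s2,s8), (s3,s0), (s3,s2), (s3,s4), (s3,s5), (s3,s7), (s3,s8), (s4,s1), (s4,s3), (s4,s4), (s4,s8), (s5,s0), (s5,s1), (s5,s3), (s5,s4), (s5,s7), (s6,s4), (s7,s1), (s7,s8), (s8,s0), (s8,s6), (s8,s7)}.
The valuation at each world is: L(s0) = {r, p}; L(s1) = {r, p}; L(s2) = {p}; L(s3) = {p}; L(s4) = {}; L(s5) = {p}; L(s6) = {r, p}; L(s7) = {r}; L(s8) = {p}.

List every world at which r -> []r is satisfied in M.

Let φ = r -> []r. Evaluate φ at each world:
  s0 (successors {s2, s4, s6, s7}): φ is false.
  s1 (successors {s0, s4, s5, s6}): φ is false.
  s2 (successors {s0, s2, s6, s8}): φ is true.
  s3 (successors {s0, s2, s4, s5, s7, s8}): φ is true.
  s4 (successors {s1, s3, s4, s8}): φ is true.
  s5 (successors {s0, s1, s3, s4, s7}): φ is true.
  s6 (successors {s4}): φ is false.
  s7 (successors {s1, s8}): φ is false.
  s8 (successors {s0, s6, s7}): φ is true.
For instance, at s3:
  At s3: r is false, []r is false, so r -> []r is true.
    At s3: []r requires r at every successor {s0, s2, s4, s5, s7, s8}.
      r fails at s2, so []r is false at s3.
Satisfying worlds: {s2, s3, s4, s5, s8}

s2, s3, s4, s5, s8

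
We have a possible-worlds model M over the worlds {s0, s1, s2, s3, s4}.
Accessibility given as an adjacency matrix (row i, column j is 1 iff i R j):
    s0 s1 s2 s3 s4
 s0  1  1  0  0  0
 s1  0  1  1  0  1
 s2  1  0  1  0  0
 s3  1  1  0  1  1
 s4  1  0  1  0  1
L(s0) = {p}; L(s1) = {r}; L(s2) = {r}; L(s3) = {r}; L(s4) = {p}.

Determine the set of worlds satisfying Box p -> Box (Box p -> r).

s0, s1, s2, s3, s4

Recall that Box ψ holds at a world iff ψ holds at every accessible world, and Dia ψ holds iff ψ holds at some accessible world.
Let φ = Box p -> Box (Box p -> r). Evaluate φ at each world:
  s0 (successors {s0, s1}): φ is true.
  s1 (successors {s1, s2, s4}): φ is true.
  s2 (successors {s0, s2}): φ is true.
  s3 (successors {s0, s1, s3, s4}): φ is true.
  s4 (successors {s0, s2, s4}): φ is true.
For instance, at s2:
  At s2: Box p is false, Box (Box p -> r) is true, so Box p -> Box (Box p -> r) is true.
    At s2: Box p requires p at every successor {s0, s2}.
      p fails at s2, so Box p is false at s2.
    At s2: Box (Box p -> r) requires Box p -> r at every successor {s0, s2}.
      At s0: Box p -> r is true.
      At s2: Box p -> r is true.
    So Box (Box p -> r) is true at s2.
Satisfying worlds: {s0, s1, s2, s3, s4}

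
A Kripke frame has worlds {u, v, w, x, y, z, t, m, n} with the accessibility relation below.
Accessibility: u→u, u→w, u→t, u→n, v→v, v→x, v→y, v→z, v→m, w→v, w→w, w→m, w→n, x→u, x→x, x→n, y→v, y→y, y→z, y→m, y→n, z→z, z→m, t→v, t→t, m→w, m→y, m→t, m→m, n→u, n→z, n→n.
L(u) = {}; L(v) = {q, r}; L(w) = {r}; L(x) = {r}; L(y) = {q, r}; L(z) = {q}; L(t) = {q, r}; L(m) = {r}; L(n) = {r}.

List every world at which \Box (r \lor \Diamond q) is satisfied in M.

Let φ = \Box (r \lor \Diamond q). Evaluate φ at each world:
  u (successors {u, w, t, n}): φ is true.
  v (successors {v, x, y, z, m}): φ is true.
  w (successors {v, w, m, n}): φ is true.
  x (successors {u, x, n}): φ is true.
  y (successors {v, y, z, m, n}): φ is true.
  z (successors {z, m}): φ is true.
  t (successors {v, t}): φ is true.
  m (successors {w, y, t, m}): φ is true.
  n (successors {u, z, n}): φ is true.
For instance, at u:
  At u: \Box (r \lor \Diamond q) requires r \lor \Diamond q at every successor {u, w, t, n}.
    At u: r \lor \Diamond q is true.
    At w: r \lor \Diamond q is true.
    At t: r \lor \Diamond q is true.
    At n: r \lor \Diamond q is true.
  So \Box (r \lor \Diamond q) is true at u.
Satisfying worlds: {u, v, w, x, y, z, t, m, n}

u, v, w, x, y, z, t, m, n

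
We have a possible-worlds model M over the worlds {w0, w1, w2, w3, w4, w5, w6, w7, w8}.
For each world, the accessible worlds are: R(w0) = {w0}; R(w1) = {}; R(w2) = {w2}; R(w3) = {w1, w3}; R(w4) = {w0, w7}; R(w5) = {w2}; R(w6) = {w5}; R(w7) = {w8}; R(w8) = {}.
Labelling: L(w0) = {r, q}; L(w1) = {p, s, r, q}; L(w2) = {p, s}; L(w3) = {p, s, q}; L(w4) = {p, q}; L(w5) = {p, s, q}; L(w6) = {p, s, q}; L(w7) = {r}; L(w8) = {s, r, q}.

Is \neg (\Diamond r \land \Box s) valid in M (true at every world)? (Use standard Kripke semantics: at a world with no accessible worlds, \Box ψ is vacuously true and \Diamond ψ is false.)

Recall that \Box ψ holds at a world iff ψ holds at every accessible world, and \Diamond ψ holds iff ψ holds at some accessible world.
Let φ = \neg (\Diamond r \land \Box s). Evaluate φ at each world:
  w0 (successors {w0}): φ is true.
  w1 (successors ∅): φ is true.
  w2 (successors {w2}): φ is true.
  w3 (successors {w1, w3}): φ is false.
  w4 (successors {w0, w7}): φ is true.
  w5 (successors {w2}): φ is true.
  w6 (successors {w5}): φ is true.
  w7 (successors {w8}): φ is false.
  w8 (successors ∅): φ is true.
Detail at w3 (counterexample):
  At w3: \Diamond r \land \Box s is true, so \neg (\Diamond r \land \Box s) is false.
    At w3: \Diamond r is true, \Box s is true, so \Diamond r \land \Box s is true.
      At w3: \Diamond r requires r at some successor in {w1, w3}.
        r holds at w1, so \Diamond r is true at w3.
      At w3: \Box s requires s at every successor {w1, w3}.
        At w1: s is true.
        At w3: s is true.
      So \Box s is true at w3.

No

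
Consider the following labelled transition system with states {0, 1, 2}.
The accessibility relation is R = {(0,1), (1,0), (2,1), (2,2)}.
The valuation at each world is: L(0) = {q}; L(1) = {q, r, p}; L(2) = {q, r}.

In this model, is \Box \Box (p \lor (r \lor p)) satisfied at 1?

Recall that \Box ψ holds at a world iff ψ holds at every accessible world, and \Diamond ψ holds iff ψ holds at some accessible world.
At 1: \Box \Box (p \lor (r \lor p)) requires \Box (p \lor (r \lor p)) at every successor {0}.
    At 0: \Box (p \lor (r \lor p)) requires p \lor (r \lor p) at every successor {1}.
      At 1: p \lor (r \lor p) is true.
    So \Box (p \lor (r \lor p)) is true at 0.
So \Box \Box (p \lor (r \lor p)) is true at 1.

Yes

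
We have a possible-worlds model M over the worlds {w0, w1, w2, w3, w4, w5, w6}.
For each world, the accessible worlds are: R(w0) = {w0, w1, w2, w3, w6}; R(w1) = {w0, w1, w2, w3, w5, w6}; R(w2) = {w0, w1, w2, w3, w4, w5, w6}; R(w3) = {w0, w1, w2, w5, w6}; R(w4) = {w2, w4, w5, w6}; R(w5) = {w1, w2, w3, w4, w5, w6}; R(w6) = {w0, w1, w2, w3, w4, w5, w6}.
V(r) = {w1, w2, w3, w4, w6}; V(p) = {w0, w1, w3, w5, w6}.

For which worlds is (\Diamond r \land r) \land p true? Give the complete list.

w1, w3, w6

Let φ = (\Diamond r \land r) \land p. Evaluate φ at each world:
  w0 (successors {w0, w1, w2, w3, w6}): φ is false.
  w1 (successors {w0, w1, w2, w3, w5, w6}): φ is true.
  w2 (successors {w0, w1, w2, w3, w4, w5, w6}): φ is false.
  w3 (successors {w0, w1, w2, w5, w6}): φ is true.
  w4 (successors {w2, w4, w5, w6}): φ is false.
  w5 (successors {w1, w2, w3, w4, w5, w6}): φ is false.
  w6 (successors {w0, w1, w2, w3, w4, w5, w6}): φ is true.
For instance, at w4:
  At w4: \Diamond r \land r is true, p is false, so (\Diamond r \land r) \land p is false.
    At w4: \Diamond r is true, r is true, so \Diamond r \land r is true.
      At w4: \Diamond r requires r at some successor in {w2, w4, w5, w6}.
        r holds at w2, so \Diamond r is true at w4.
Satisfying worlds: {w1, w3, w6}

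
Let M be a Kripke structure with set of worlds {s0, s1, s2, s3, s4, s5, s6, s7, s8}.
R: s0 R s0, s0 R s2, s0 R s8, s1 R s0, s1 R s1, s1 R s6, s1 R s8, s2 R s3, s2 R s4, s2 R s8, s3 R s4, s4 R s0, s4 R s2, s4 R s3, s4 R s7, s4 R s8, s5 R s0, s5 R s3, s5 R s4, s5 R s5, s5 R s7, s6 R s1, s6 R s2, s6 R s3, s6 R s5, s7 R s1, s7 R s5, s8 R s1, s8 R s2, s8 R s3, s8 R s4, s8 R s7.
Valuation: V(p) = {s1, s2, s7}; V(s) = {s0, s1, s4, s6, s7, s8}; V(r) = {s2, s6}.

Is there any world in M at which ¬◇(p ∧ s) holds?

Yes

Recall that ◇ψ holds at a world iff ψ holds at some accessible world.
Let φ = ¬◇(p ∧ s). Evaluate φ at each world:
  s0 (successors {s0, s2, s8}): φ is true.
  s1 (successors {s0, s1, s6, s8}): φ is false.
  s2 (successors {s3, s4, s8}): φ is true.
  s3 (successors {s4}): φ is true.
  s4 (successors {s0, s2, s3, s7, s8}): φ is false.
  s5 (successors {s0, s3, s4, s5, s7}): φ is false.
  s6 (successors {s1, s2, s3, s5}): φ is false.
  s7 (successors {s1, s5}): φ is false.
  s8 (successors {s1, s2, s3, s4, s7}): φ is false.
Detail at s0 (witness):
  At s0: ◇(p ∧ s) is false, so ¬◇(p ∧ s) is true.
    At s0: ◇(p ∧ s) requires p ∧ s at some successor in {s0, s2, s8}.
      At s0: p ∧ s is false.
      At s2: p ∧ s is false.
      At s8: p ∧ s is false.
    So ◇(p ∧ s) is false at s0.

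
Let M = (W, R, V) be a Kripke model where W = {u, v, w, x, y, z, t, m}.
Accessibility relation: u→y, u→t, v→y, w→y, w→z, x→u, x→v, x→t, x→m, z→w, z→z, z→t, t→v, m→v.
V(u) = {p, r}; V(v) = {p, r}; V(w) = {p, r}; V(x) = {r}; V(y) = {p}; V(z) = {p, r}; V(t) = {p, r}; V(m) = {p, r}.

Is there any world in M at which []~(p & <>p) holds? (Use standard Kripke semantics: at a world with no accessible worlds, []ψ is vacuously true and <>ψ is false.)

Let φ = []~(p & <>p). Evaluate φ at each world:
  u (successors {y, t}): φ is false.
  v (successors {y}): φ is true.
  w (successors {y, z}): φ is false.
  x (successors {u, v, t, m}): φ is false.
  y (successors ∅): φ is true.
  z (successors {w, z, t}): φ is false.
  t (successors {v}): φ is false.
  m (successors {v}): φ is false.
Detail at v (witness):
  At v: []~(p & <>p) requires ~(p & <>p) at every successor {y}.
      At y: p & <>p is false, so ~(p & <>p) is true.
  So []~(p & <>p) is true at v.

Yes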